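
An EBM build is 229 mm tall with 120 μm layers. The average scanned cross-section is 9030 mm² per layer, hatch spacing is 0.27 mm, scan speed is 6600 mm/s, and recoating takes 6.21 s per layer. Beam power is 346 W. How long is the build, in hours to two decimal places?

Layers = ⌈229/0.12⌉ = 1909.
Scan path per layer = 9030 / 0.27, so 33444.4 mm.
Per-layer scan time = 33444.4 / 6600 = 5.0673 s.
Time per layer = 5.0673 + 6.21, so 11.2773 s.
Build time = 1909 × 11.2773 = 21528.3657 s = 5.98 hours.

5.98 hours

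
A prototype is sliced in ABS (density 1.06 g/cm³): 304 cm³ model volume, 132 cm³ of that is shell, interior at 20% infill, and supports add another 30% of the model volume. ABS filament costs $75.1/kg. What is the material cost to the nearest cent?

Infill region = 304 − 132 = 172 cm³.
Deposited infill: 0.20 × 172 → 34.4 cm³.
Support = 0.30 × 304 = 91.2 cm³.
Deposited volume: 132 + 34.4 + 91.2 → 257.6 cm³.
Mass = 257.6 × 1.06 = 273.056 g.
Cost = 273.056 g / 1000 × $75.1/kg = $20.51.

$20.51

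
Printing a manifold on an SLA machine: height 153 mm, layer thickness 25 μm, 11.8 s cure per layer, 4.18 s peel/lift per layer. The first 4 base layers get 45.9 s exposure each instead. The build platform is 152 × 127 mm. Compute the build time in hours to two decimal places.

27.20 hours

Number of layers: 153 / 0.025 → 6120 (rounded up).
Bottom layers = 4 × (45.9 + 4.18) = 200.32 s.
Regular layers = 6116 × (11.8 + 4.18) = 97733.68 s.
Sum: 200.32 + 97733.68 = 97934 s → 27.20 hours.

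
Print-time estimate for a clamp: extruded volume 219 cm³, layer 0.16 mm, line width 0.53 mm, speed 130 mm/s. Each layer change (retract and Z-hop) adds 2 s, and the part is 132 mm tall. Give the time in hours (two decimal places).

5.98 hours

Line area = 0.16 × 0.53 = 0.0848 mm².
Total extruded path = 219000/0.0848 = 2582547.2 mm.
Print-move time = 2582547.2 / 130 = 19865.7 s.
Layer count = ceil(132 / 0.16) = 825.
Non-print overhead = 825 × 2 = 1650 s.
Altogether 19865.7 + 1650 = 21515.7 s, i.e. 5.98 hours.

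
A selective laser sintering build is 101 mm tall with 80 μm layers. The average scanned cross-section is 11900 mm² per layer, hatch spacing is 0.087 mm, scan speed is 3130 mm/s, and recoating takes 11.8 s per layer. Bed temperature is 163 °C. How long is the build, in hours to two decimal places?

19.47 hours

Layers = ⌈101/0.08⌉ = 1263.
Scan path per layer = 11900 / 0.087 = 136781.6 mm.
Scan time per layer = 136781.6 / 3130, so 43.7002 s.
Layer cycle = 43.7002 + 11.8, so 55.5002 s.
Build time = 1263 × 55.5002 = 70096.7526 s = 19.47 hours.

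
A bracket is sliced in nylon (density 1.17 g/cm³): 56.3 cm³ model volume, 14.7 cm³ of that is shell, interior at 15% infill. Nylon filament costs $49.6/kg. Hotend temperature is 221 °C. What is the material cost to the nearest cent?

Infill region = 56.3 − 14.7 = 41.6 cm³.
Infill deposited = 0.15 × 41.6 = 6.24 cm³.
Total printed volume = 14.7 + 6.24, so 20.94 cm³.
Mass = 20.94 × 1.17 = 24.4998 g.
At $49.6/kg: 24.4998/1000 × 49.6 = $1.22.

$1.22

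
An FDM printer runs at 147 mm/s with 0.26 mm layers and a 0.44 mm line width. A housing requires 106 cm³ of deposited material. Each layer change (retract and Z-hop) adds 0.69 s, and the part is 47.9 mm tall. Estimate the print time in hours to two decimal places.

Line area: 0.26 × 0.44 → 0.1144 mm².
Toolpath length = 106 cm³ / 0.1144 mm² = 106000 / 0.1144 = 926573.4 mm.
Extrusion time = 926573.4 / 147, so 6303.2 s.
Layers = ⌈47.9/0.26⌉ = 185.
Layer-change overhead = 185 × 0.69, so 127.65 s.
Total = 6303.2 + 127.65 = 6430.85 s = 1.79 hours.

1.79 hours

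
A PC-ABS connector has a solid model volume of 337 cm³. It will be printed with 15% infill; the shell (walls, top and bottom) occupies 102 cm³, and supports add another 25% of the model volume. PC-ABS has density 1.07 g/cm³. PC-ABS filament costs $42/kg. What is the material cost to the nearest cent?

$9.95

Infill region = 337 − 102, so 235 cm³.
Infill deposited = 0.15 × 235, so 35.25 cm³.
Support = 0.25 × 337 = 84.25 cm³.
Total printed volume = 102 + 35.25 + 84.25 = 221.5 cm³.
Mass: 221.5 × 1.07 → 237.005 g.
Cost = 237.005 g / 1000 × $42/kg = $9.95.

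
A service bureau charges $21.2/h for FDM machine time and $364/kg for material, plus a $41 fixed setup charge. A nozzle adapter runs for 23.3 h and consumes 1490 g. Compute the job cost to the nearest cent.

$1077.32

Machine cost: 21.2 × 23.3 → $493.96.
Material charge: 364 × 1490/1000 → $542.36.
Adding setup: 493.96 + 542.36 + 41 → $1077.32.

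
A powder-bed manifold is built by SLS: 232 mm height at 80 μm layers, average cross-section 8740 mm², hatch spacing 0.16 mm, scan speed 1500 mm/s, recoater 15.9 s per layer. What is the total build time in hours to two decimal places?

42.14 hours

Layer count = ceil(232 / 0.08) = 2900.
Hatch length per layer: 8740 / 0.16 → 54625 mm.
Laser time per layer: 54625 / 1500 → 36.4167 s.
Layer cycle = 36.4167 + 15.9 = 52.3167 s.
2900 layers × 52.3167 s/layer = 151718.43 s, i.e. 42.14 hours.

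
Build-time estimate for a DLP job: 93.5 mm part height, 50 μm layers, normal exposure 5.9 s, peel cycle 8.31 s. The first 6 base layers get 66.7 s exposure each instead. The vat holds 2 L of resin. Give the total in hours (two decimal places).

Layer count = ceil(93.5 / 0.05) = 1870.
Burn-in layers: 6 × (66.7 + 8.31) → 450.06 s.
Regular layers = 1864 × (5.9 + 8.31), so 26487.44 s.
Sum: 450.06 + 26487.44 = 26937.5 s → 7.48 hours.

7.48 hours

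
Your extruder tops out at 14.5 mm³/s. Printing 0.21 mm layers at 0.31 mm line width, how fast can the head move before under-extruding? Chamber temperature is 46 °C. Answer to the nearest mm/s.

A: 0.21 × 0.31 → 0.0651 mm².
v_max = Q/A = 14.5/0.0651 = 222.73 mm/s → 223 mm/s.

223 mm/s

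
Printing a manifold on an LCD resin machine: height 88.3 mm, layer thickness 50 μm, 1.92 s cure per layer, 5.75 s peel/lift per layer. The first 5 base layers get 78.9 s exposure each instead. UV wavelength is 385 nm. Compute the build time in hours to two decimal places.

Layer count = ceil(88.3 / 0.05) = 1766.
Burn-in layers = 5 × (78.9 + 5.75), so 423.25 s.
Remaining layers: 1761 × (1.92 + 5.75) → 13506.87 s.
Total = 423.25 + 13506.87 = 13930.12 s = 3.87 hours.

3.87 hours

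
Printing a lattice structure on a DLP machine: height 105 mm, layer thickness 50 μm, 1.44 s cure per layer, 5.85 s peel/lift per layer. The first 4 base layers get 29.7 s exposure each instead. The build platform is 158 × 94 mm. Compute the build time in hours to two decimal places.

Layer count = ceil(105 / 0.05) = 2100.
Base layers: 4 × (29.7 + 5.85) → 142.2 s.
Remaining layers: 2096 × (1.44 + 5.85) → 15279.84 s.
Sum: 142.2 + 15279.84 = 15422.04 s → 4.28 hours.

4.28 hours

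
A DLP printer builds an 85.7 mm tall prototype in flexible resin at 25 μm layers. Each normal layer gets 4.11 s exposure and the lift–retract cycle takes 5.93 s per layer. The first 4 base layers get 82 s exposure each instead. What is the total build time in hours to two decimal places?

9.65 hours

Layer count = ceil(85.7 / 0.025) = 3428.
Burn-in layers: 4 × (82 + 5.93) → 351.72 s.
Normal layers = 3424 × (4.11 + 5.93) = 34376.96 s.
Total = 351.72 + 34376.96 = 34728.68 s = 9.65 hours.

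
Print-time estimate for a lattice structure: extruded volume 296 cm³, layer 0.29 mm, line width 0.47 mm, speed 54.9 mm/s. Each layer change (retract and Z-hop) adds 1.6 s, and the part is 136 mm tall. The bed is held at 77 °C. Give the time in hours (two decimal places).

Bead cross-section: 0.29 × 0.47 → 0.1363 mm².
Toolpath length = 296 cm³ / 0.1363 mm² = 296000 / 0.1363 = 2171680.1 mm.
Extrusion time = 2171680.1 / 54.9 = 39557 s.
Number of layers: 136 / 0.29 → 469 (rounded up).
Non-print overhead: 469 × 1.6 → 750.4 s.
Total = 39557 + 750.4 = 40307.4 s = 11.20 hours.

11.20 hours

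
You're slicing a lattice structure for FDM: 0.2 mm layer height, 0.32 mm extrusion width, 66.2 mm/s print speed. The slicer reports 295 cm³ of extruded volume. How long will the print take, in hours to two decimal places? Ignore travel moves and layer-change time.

19.34 hours

Bead cross-section = 0.2 × 0.32, so 0.064 mm².
Toolpath length = 295 cm³ / 0.064 mm² = 295000 / 0.064 = 4609375 mm.
Print-move time: 4609375 / 66.2 → 69628 s.
In the requested units: 69628 s = 19.34 hours.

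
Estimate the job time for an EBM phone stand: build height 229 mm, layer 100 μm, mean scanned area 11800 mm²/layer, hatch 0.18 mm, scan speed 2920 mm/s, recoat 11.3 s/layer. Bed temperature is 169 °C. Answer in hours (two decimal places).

21.47 hours

Layer count = ceil(229 / 0.1) = 2290.
Scan path per layer = 11800 / 0.18, so 65555.6 mm.
Per-layer scan time = 65555.6 / 2920 = 22.4505 s.
Per-layer time = 22.4505 + 11.3 = 33.7505 s.
Total: 2290 × 33.7505 s = 77288.645 s → 21.47 hours.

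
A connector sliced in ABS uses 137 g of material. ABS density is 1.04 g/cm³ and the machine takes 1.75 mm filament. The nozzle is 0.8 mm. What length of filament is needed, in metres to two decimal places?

Volume = 137 g / 1.04 g·cm⁻³ = 131.7308 cm³ = 131730.8 mm³.
Cross-section of 1.75 mm filament: π·(1.75/2)² = 2.4053 mm².
L = V/A = 131730.8/2.4053 = 54766.89 mm → 54.77 m.

54.77 m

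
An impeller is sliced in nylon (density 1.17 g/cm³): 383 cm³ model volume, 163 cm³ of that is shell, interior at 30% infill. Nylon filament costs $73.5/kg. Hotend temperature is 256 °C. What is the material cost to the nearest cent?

$19.69

Interior volume = 383 − 163, so 220 cm³.
Infill deposited = 0.30 × 220 = 66 cm³.
Total printed volume = 163 + 66 = 229 cm³.
Mass: 229 × 1.17 → 267.93 g.
At $73.5/kg: 267.93/1000 × 73.5 = $19.69.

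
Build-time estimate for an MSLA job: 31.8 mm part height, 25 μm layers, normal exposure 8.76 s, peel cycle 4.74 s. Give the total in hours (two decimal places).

4.77 hours

Layers = ⌈31.8/0.025⌉ = 1272.
Per-layer time = 8.76 + 4.74 = 13.5 s.
Build time: 1272 × 13.5 s = 17172 s, i.e. 4.77 hours.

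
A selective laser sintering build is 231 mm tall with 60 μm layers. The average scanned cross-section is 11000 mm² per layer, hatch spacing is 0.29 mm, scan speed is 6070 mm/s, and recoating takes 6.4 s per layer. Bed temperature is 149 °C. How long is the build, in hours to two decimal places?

13.53 hours

Layers = ⌈231/0.06⌉ = 3850.
Scan path per layer = 11000 / 0.29 = 37931 mm.
Scan time per layer = 37931 / 6070, so 6.2489 s.
Per-layer time = 6.2489 + 6.4, so 12.6489 s.
Build time = 3850 × 12.6489 = 48698.265 s = 13.53 hours.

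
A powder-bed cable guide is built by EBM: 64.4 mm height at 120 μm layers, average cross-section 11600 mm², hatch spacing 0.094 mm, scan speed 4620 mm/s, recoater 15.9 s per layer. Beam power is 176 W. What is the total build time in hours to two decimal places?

6.36 hours

Number of layers: 64.4 / 0.12 → 537 (rounded up).
Hatch length per layer = 11600 / 0.094 = 123404.3 mm.
Scan time per layer = 123404.3 / 4620, so 26.7109 s.
Layer cycle: 26.7109 + 15.9 → 42.6109 s.
537 layers × 42.6109 s/layer = 22882.0533 s, i.e. 6.36 hours.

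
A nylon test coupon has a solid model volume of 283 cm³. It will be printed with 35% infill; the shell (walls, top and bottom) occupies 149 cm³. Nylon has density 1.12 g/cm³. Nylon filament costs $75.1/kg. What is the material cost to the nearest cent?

Interior volume = 283 − 149 = 134 cm³.
Deposited infill = 0.35 × 134, so 46.9 cm³.
Total extruded = 149 + 46.9, so 195.9 cm³.
Mass = 195.9 × 1.12 = 219.408 g.
At $75.1/kg: 219.408/1000 × 75.1 = $16.48.

$16.48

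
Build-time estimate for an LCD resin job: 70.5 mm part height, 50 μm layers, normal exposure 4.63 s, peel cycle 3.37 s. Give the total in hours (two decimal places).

3.13 hours

Layer count = ceil(70.5 / 0.05) = 1410.
Cycle time = 4.63 + 3.37, so 8 s.
Total = 1410 × 8 = 11280 s = 3.13 hours.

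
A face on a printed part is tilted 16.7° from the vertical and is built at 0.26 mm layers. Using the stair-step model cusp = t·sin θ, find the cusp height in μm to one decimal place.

74.7 μm

h_c = t·sin θ = 0.26 × 0.2874 = 0.074724 mm (74.7 μm).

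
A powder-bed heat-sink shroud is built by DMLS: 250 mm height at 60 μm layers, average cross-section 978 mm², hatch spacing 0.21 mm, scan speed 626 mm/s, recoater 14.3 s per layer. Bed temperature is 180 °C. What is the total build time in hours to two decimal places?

25.16 hours

Number of layers: 250 / 0.06 → 4167 (rounded up).
Hatch length per layer: 978 / 0.21 → 4657.1 mm.
Per-layer scan time: 4657.1 / 626 → 7.4395 s.
Per-layer time = 7.4395 + 14.3 = 21.7395 s.
Total: 4167 × 21.7395 s = 90588.4965 s → 25.16 hours.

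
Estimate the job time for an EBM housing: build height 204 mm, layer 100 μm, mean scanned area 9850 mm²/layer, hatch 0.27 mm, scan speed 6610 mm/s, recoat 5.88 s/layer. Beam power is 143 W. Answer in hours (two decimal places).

Layer count = ceil(204 / 0.1) = 2040.
Scan path per layer: 9850 / 0.27 → 36481.5 mm.
Scan time per layer = 36481.5 / 6610 = 5.5191 s.
Per-layer time = 5.5191 + 5.88, so 11.3991 s.
Total: 2040 × 11.3991 s = 23254.164 s → 6.46 hours.

6.46 hours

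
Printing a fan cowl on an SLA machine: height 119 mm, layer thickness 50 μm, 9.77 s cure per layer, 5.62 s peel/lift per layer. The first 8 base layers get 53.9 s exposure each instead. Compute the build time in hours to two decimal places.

10.27 hours

Layers = ⌈119/0.05⌉ = 2380.
Burn-in layers = 8 × (53.9 + 5.62) = 476.16 s.
Remaining layers: 2372 × (9.77 + 5.62) → 36505.08 s.
Sum: 476.16 + 36505.08 = 36981.24 s → 10.27 hours.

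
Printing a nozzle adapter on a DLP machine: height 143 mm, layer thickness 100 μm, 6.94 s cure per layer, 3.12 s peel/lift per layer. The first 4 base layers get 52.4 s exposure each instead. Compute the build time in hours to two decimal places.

4.05 hours

Layers = ⌈143/0.1⌉ = 1430.
Burn-in layers = 4 × (52.4 + 3.12) = 222.08 s.
Remaining layers = 1426 × (6.94 + 3.12), so 14345.56 s.
Sum: 222.08 + 14345.56 = 14567.64 s → 4.05 hours.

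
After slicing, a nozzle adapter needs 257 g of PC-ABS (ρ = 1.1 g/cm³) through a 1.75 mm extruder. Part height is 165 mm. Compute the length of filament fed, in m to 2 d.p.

Volume = 257 g / 1.1 g·cm⁻³ = 233.6364 cm³ = 233636.4 mm³.
Cross-section of 1.75 mm filament: π·(1.75/2)² = 2.4053 mm².
Length = 233636.4 / 2.4053 = 97134 mm = 97.13 m.

97.13 m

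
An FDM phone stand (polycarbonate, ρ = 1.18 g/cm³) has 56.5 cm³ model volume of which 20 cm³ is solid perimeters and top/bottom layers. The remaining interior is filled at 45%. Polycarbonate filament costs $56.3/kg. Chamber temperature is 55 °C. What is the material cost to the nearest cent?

Infill region = 56.5 − 20 = 36.5 cm³.
Infill deposited = 0.45 × 36.5 = 16.425 cm³.
Deposited volume = 20 + 16.425 = 36.425 cm³.
Mass = 36.425 × 1.18 = 42.9815 g.
At $56.3/kg: 42.9815/1000 × 56.3 = $2.42.

$2.42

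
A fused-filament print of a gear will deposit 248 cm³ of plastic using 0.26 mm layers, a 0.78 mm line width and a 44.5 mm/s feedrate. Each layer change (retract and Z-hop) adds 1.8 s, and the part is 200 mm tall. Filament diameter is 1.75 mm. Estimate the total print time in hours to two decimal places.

8.02 hours

Line area: 0.26 × 0.78 → 0.2028 mm².
Toolpath length = 248 cm³ / 0.2028 mm² = 248000 / 0.2028 = 1222879.7 mm.
Extrusion time: 1222879.7 / 44.5 → 27480.4 s.
Layers = ⌈200/0.26⌉ = 770.
Non-print overhead = 770 × 1.8 = 1386 s.
Altogether 27480.4 + 1386 = 28866.4 s, i.e. 8.02 hours.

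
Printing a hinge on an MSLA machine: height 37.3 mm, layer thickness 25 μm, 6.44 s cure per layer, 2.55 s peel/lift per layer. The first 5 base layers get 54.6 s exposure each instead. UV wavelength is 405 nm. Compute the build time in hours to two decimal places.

3.79 hours

Layer count = ceil(37.3 / 0.025) = 1492.
Bottom layers = 5 × (54.6 + 2.55) = 285.75 s.
Regular layers: 1487 × (6.44 + 2.55) → 13368.13 s.
Total = 285.75 + 13368.13 = 13653.88 s = 3.79 hours.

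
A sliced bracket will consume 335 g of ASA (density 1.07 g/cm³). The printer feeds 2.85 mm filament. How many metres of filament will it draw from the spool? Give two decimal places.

Extruded volume: 335/1.07 = 313.0841 cm³ (313084.1 mm³).
A = π r² = π × 1.425² = 6.3794 mm².
Length = 313084.1 / 6.3794 = 49077.36 mm = 49.08 m.

49.08 m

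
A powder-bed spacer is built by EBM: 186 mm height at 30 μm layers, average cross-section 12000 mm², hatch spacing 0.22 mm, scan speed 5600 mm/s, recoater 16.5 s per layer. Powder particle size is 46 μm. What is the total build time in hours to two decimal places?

45.19 hours

Layers = ⌈186/0.03⌉ = 6200.
Scan path per layer: 12000 / 0.22 → 54545.5 mm.
Per-layer scan time = 54545.5 / 5600 = 9.7403 s.
Layer cycle = 9.7403 + 16.5, so 26.2403 s.
Total: 6200 × 26.2403 s = 162689.86 s → 45.19 hours.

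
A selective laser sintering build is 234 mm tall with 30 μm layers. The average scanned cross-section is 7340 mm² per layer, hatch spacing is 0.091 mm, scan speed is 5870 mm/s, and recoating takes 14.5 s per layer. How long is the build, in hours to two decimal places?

61.19 hours

Number of layers: 234 / 0.03 → 7800 (rounded up).
Scan path per layer: 7340 / 0.091 → 80659.3 mm.
Laser time per layer = 80659.3 / 5870, so 13.7409 s.
Time per layer = 13.7409 + 14.5, so 28.2409 s.
7800 layers × 28.2409 s/layer = 220279.02 s, i.e. 61.19 hours.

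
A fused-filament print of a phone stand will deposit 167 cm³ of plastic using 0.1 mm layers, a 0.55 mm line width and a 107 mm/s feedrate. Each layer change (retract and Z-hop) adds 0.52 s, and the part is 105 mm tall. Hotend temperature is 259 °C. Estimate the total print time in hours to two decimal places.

Line area = 0.1 × 0.55 = 0.055 mm².
Toolpath length = 167 cm³ / 0.055 mm² = 167000 / 0.055 = 3036363.6 mm.
Time extruding = 3036363.6 / 107 = 28377.2 s.
Layers = ⌈105/0.1⌉ = 1050.
Non-print overhead = 1050 × 0.52, so 546 s.
Altogether 28377.2 + 546 = 28923.2 s, i.e. 8.03 hours.

8.03 hours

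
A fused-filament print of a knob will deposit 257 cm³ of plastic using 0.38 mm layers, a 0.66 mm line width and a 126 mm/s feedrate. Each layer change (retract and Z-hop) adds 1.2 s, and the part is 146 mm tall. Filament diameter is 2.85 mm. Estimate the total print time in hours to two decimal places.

Bead cross-section: 0.38 × 0.66 → 0.2508 mm².
Total extruded path = 257000/0.2508 = 1024720.9 mm.
Time extruding = 1024720.9 / 126, so 8132.7 s.
Number of layers: 146 / 0.38 → 385 (rounded up).
Layer-change overhead = 385 × 1.2 = 462 s.
Altogether 8132.7 + 462 = 8594.7 s, i.e. 2.39 hours.

2.39 hours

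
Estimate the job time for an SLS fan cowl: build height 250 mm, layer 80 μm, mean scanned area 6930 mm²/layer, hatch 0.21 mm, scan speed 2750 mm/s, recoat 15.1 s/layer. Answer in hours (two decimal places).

23.52 hours

Number of layers: 250 / 0.08 → 3125 (rounded up).
Scan path per layer = 6930 / 0.21 = 33000 mm.
Scan time per layer: 33000 / 2750 → 12 s.
Time per layer = 12 + 15.1 = 27.1 s.
3125 layers × 27.1 s/layer = 84687.5 s, i.e. 23.52 hours.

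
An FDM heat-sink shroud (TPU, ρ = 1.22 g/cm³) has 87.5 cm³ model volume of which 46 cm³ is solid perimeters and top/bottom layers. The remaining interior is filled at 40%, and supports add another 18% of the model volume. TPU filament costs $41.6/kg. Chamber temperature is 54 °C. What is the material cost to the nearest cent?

Interior volume = 87.5 − 46, so 41.5 cm³.
Infill volume = 0.40 × 41.5, so 16.6 cm³.
Support: 0.18 × 87.5 → 15.75 cm³.
Deposited volume: 46 + 16.6 + 15.75 → 78.35 cm³.
Mass = 78.35 × 1.22, so 95.587 g.
Cost = 95.587 g / 1000 × $41.6/kg = $3.98.

$3.98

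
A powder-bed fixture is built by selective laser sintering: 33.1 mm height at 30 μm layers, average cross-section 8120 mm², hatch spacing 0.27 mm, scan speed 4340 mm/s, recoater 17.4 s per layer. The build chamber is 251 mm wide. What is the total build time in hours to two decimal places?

7.46 hours

Number of layers: 33.1 / 0.03 → 1104 (rounded up).
Per-layer scan distance = 8120 / 0.27 = 30074.1 mm.
Scan time per layer = 30074.1 / 4340, so 6.9295 s.
Per-layer time = 6.9295 + 17.4 = 24.3295 s.
Total: 1104 × 24.3295 s = 26859.768 s → 7.46 hours.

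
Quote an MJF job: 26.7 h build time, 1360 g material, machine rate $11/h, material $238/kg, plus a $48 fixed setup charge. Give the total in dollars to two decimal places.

$665.38

Time charge: 11 × 26.7 → $293.70.
Feedstock cost = 238 × 1360/1000 = $323.68.
Adding setup: 293.70 + 323.68 + 48 → $665.38.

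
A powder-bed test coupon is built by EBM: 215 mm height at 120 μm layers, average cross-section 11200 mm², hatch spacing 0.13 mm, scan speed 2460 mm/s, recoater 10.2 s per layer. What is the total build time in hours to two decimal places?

22.51 hours

Number of layers: 215 / 0.12 → 1792 (rounded up).
Scan path per layer = 11200 / 0.13, so 86153.8 mm.
Scan time per layer: 86153.8 / 2460 → 35.0219 s.
Time per layer = 35.0219 + 10.2 = 45.2219 s.
Total: 1792 × 45.2219 s = 81037.6448 s → 22.51 hours.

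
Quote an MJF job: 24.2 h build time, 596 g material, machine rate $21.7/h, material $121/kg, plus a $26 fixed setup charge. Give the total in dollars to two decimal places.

Time charge = 21.7 × 24.2 = $525.14.
Feedstock cost: 121 × 596/1000 → $72.116.
Total = 525.14 + 72.116 + 26 = 623.256 ≈ $623.26.

$623.26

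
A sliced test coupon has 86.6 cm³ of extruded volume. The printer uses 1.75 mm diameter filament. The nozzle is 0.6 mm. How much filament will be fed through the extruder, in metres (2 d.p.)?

36.00 m

A = π r² = π × 0.875² = 2.4053 mm².
Length = 86.6 cm³ / 2.4053 mm² = 86600 / 2.4053 = 36003.82 mm = 36.00 m.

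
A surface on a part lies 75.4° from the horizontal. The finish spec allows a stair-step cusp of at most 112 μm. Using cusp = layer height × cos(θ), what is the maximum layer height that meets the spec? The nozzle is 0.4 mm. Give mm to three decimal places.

0.444 mm

t = h_c / cos θ = 0.112 / 0.2521 = 0.444 mm.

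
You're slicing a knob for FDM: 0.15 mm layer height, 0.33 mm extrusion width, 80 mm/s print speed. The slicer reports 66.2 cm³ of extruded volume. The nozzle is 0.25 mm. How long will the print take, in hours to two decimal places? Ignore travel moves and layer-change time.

Line area = 0.15 × 0.33, so 0.0495 mm².
Total extruded path = 66200/0.0495 = 1337373.7 mm.
Print-move time: 1337373.7 / 80 → 16717.2 s.
In the requested units: 16717.2 s = 4.64 hours.

4.64 hours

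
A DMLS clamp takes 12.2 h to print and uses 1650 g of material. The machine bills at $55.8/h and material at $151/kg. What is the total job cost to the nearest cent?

Time charge: 55.8 × 12.2 → $680.76.
Material charge: 151 × 1650/1000 → $249.15.
Job cost: 680.76 + 249.15 = $929.91.

$929.91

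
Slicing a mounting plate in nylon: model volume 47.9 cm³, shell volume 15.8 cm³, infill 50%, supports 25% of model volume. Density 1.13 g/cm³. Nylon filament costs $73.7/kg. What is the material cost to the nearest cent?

Infill region: 47.9 − 15.8 → 32.1 cm³.
Infill volume = 0.50 × 32.1, so 16.05 cm³.
Support: 0.25 × 47.9 → 11.975 cm³.
Total printed volume = 15.8 + 16.05 + 11.975 = 43.825 cm³.
Mass: 43.825 × 1.13 → 49.52225 g.
At $73.7/kg: 49.52225/1000 × 73.7 = $3.65.

$3.65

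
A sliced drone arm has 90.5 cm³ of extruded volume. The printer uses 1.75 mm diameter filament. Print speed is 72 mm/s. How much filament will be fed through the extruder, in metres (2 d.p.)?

Cross-section of 1.75 mm filament: π·(1.75/2)² = 2.4053 mm².
L = 90500 mm³ / 2.4053 mm² = 37625.24 mm, i.e. 37.63 m.

37.63 m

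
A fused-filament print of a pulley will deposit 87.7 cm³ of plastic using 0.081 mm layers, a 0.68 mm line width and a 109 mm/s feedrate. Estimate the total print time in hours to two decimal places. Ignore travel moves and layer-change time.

4.06 hours

Extrusion cross-section = 0.081 × 0.68, so 0.05508 mm².
Path length: 87700 mm³ / 0.05508 mm² → 1592229.5 mm.
Extrusion time = 1592229.5 / 109, so 14607.6 s.
In the requested units: 14607.6 s = 4.06 hours.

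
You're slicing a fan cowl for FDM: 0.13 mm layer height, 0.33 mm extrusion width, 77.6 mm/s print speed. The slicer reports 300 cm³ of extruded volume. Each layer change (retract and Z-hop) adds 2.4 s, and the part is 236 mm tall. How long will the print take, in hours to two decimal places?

26.24 hours

Extrusion cross-section = 0.13 × 0.33, so 0.0429 mm².
Path length: 300000 mm³ / 0.0429 mm² → 6993007 mm.
Time extruding = 6993007 / 77.6 = 90116.1 s.
Number of layers: 236 / 0.13 → 1816 (rounded up).
Z-hop total = 1816 × 2.4 = 4358.4 s.
Altogether 90116.1 + 4358.4 = 94474.5 s, i.e. 26.24 hours.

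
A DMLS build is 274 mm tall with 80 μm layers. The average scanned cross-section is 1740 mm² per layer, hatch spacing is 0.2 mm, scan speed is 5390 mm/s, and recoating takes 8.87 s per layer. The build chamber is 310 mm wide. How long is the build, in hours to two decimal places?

Number of layers: 274 / 0.08 → 3425 (rounded up).
Hatch length per layer = 1740 / 0.2, so 8700 mm.
Laser time per layer: 8700 / 5390 → 1.6141 s.
Per-layer time: 1.6141 + 8.87 → 10.4841 s.
3425 layers × 10.4841 s/layer = 35908.0425 s, i.e. 9.97 hours.

9.97 hours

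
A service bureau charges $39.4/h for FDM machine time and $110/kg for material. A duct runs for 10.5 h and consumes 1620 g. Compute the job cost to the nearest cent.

Machine cost: 39.4 × 10.5 → $413.70.
Material charge = 110 × 1620/1000 = $178.20.
Job cost: 413.70 + 178.20 = $591.90.

$591.90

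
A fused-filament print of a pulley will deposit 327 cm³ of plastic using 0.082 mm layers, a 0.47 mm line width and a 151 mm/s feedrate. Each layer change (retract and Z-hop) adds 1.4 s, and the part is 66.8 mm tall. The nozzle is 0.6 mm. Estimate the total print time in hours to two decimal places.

Line area: 0.082 × 0.47 → 0.03854 mm².
Toolpath length = 327 cm³ / 0.03854 mm² = 327000 / 0.03854 = 8484691.2 mm.
Print-move time: 8484691.2 / 151 → 56190 s.
Layers = ⌈66.8/0.082⌉ = 815.
Z-hop total = 815 × 1.4, so 1141 s.
Altogether 56190 + 1141 = 57331 s, i.e. 15.93 hours.

15.93 hours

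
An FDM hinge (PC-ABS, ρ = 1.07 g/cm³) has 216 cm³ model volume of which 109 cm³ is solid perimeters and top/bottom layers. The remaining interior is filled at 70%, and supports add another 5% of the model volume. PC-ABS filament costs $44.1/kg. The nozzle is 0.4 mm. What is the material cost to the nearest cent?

Volume inside the shell = 216 − 109 = 107 cm³.
Infill volume = 0.70 × 107 = 74.9 cm³.
Support = 0.05 × 216, so 10.8 cm³.
Total printed volume: 109 + 74.9 + 10.8 → 194.7 cm³.
Mass: 194.7 × 1.07 → 208.329 g.
At $44.1/kg: 208.329/1000 × 44.1 = $9.19.

$9.19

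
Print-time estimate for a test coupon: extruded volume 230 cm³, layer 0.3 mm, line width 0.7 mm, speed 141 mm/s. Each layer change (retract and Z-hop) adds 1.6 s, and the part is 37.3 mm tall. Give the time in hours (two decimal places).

Line area = 0.3 × 0.7 = 0.21 mm².
Total extruded path = 230000/0.21 = 1095238.1 mm.
Extrusion time = 1095238.1 / 141, so 7767.6 s.
Number of layers: 37.3 / 0.3 → 125 (rounded up).
Z-hop total: 125 × 1.6 → 200 s.
Altogether 7767.6 + 200 = 7967.6 s, i.e. 2.21 hours.

2.21 hours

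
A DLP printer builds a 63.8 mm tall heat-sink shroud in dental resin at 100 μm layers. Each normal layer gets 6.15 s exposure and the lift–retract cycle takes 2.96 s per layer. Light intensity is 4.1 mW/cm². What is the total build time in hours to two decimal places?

1.61 hours

Layer count = ceil(63.8 / 0.1) = 638.
Cycle time = 6.15 + 2.96 = 9.11 s.
Total = 638 × 9.11 = 5812.18 s = 1.61 hours.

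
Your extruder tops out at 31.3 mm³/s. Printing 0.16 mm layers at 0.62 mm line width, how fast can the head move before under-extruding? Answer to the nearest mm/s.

316 mm/s

Bead cross-section: 0.16 × 0.62 → 0.0992 mm².
v_max = Q/A = 31.3/0.0992 = 315.52 mm/s → 316 mm/s.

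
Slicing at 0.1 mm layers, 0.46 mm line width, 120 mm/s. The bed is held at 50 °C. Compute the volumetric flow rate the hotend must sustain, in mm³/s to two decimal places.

5.52

Bead cross-section: 0.1 × 0.46 → 0.046 mm².
Q = v·A = 120 × 0.046 = 5.52 mm³/s.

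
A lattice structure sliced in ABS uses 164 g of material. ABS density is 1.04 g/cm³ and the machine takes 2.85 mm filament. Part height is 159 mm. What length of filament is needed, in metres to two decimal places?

Extruded volume: 164/1.04 = 157.6923 cm³ (157692.3 mm³).
A = π r² = π × 1.425² = 6.3794 mm².
L = V/A = 157692.3/6.3794 = 24718.99 mm → 24.72 m.

24.72 m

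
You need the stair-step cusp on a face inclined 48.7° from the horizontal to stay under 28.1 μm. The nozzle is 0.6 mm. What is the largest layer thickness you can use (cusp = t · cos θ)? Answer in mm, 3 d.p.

0.043 mm

Layer height = cusp / cos(48.7°) = 0.0281 / 0.6600 = 0.043 mm.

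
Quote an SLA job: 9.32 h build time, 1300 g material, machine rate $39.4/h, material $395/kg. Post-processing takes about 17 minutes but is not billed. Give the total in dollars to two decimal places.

$880.71

Time charge = 39.4 × 9.32 = $367.208.
Material cost = 395 × 1300/1000, so $513.50.
Job cost: 367.208 + 513.50 = 880.708 ≈ $880.71.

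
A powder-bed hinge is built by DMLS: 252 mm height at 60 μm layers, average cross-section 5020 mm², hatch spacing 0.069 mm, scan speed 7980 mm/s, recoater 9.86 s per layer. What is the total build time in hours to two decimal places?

22.14 hours

Layers = ⌈252/0.06⌉ = 4200.
Hatch length per layer = 5020 / 0.069 = 72753.6 mm.
Laser time per layer = 72753.6 / 7980, so 9.117 s.
Layer cycle = 9.117 + 9.86 = 18.977 s.
4200 layers × 18.977 s/layer = 79703.4 s, i.e. 22.14 hours.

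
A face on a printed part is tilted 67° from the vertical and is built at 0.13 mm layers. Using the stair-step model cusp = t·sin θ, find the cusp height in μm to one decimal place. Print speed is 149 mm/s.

sin(67°) = 0.9205, so cusp = 0.13 × 0.9205 = 0.119665 mm → 119.7 μm.

119.7 μm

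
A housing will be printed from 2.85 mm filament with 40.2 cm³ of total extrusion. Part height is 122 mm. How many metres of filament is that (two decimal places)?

Filament cross-section = π × (2.85/2)² = 6.3794 mm².
Length = 40.2 cm³ / 6.3794 mm² = 40200 / 6.3794 = 6301.53 mm = 6.30 m.

6.30 m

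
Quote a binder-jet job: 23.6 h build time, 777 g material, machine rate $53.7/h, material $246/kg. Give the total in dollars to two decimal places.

$1458.46

Time charge: 53.7 × 23.6 → $1267.32.
Material cost = 246 × 777/1000 = $191.142.
Total = 1267.32 + 191.142 = 1458.462 ≈ $1458.46.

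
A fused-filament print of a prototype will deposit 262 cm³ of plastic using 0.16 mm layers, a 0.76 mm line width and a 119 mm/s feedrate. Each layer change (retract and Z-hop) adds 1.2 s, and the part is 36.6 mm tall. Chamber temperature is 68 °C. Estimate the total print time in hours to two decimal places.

Extrusion cross-section: 0.16 × 0.76 → 0.1216 mm².
Toolpath length = 262 cm³ / 0.1216 mm² = 262000 / 0.1216 = 2154605.3 mm.
Time extruding = 2154605.3 / 119 = 18105.9 s.
Layers = ⌈36.6/0.16⌉ = 229.
Non-print overhead: 229 × 1.2 → 274.8 s.
Total = 18105.9 + 274.8 = 18380.7 s = 5.11 hours.

5.11 hours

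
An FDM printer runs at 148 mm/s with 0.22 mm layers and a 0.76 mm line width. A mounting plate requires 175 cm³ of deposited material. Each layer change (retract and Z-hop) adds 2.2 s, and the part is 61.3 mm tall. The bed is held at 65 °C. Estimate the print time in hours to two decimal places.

2.13 hours

Bead cross-section = 0.22 × 0.76 = 0.1672 mm².
Total extruded path = 175000/0.1672 = 1046650.7 mm.
Extrusion time: 1046650.7 / 148 → 7072 s.
Layer count = ceil(61.3 / 0.22) = 279.
Z-hop total = 279 × 2.2 = 613.8 s.
Altogether 7072 + 613.8 = 7685.8 s, i.e. 2.13 hours.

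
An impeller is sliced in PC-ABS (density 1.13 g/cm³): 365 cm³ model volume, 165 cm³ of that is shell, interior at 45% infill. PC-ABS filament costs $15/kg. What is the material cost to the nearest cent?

Interior volume = 365 − 165 = 200 cm³.
Infill volume: 0.45 × 200 → 90 cm³.
Deposited volume = 165 + 90, so 255 cm³.
Mass = 255 × 1.13, so 288.15 g.
Cost = 288.15 g / 1000 × $15/kg = $4.32.

$4.32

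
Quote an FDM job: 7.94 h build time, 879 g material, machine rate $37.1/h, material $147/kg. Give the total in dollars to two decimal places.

Machine-time cost: 37.1 × 7.94 → $294.574.
Feedstock cost: 147 × 879/1000 → $129.213.
Total = 294.574 + 129.213 = 423.787 ≈ $423.79.

$423.79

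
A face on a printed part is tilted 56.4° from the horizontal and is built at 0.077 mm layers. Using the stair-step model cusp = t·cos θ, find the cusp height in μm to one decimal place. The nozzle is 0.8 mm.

42.6 μm

Cusp = layer height × cos(56.4°) = 0.077 × 0.5534 = 0.042612 mm = 42.6 μm.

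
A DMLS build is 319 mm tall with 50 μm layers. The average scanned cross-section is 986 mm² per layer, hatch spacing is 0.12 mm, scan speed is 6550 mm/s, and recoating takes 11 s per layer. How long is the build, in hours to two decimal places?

21.72 hours

Number of layers: 319 / 0.05 → 6380 (rounded up).
Per-layer scan distance = 986 / 0.12 = 8216.7 mm.
Scan time per layer: 8216.7 / 6550 → 1.2545 s.
Time per layer = 1.2545 + 11 = 12.2545 s.
6380 layers × 12.2545 s/layer = 78183.71 s, i.e. 21.72 hours.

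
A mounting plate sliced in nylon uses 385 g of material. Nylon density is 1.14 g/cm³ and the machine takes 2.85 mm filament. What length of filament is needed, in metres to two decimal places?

52.94 m

Volume = 385 g / 1.14 g·cm⁻³ = 337.7193 cm³ = 337719.3 mm³.
A = π r² = π × 1.425² = 6.3794 mm².
L = V/A = 337719.3/6.3794 = 52939.04 mm → 52.94 m.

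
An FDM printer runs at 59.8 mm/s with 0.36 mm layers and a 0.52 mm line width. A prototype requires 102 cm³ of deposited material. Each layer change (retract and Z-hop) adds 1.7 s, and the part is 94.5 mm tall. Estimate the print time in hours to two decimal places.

Bead cross-section = 0.36 × 0.52, so 0.1872 mm².
Toolpath length = 102 cm³ / 0.1872 mm² = 102000 / 0.1872 = 544871.8 mm.
Extrusion time = 544871.8 / 59.8 = 9111.6 s.
Layer count = ceil(94.5 / 0.36) = 263.
Non-print overhead = 263 × 1.7, so 447.1 s.
Altogether 9111.6 + 447.1 = 9558.7 s, i.e. 2.66 hours.

2.66 hours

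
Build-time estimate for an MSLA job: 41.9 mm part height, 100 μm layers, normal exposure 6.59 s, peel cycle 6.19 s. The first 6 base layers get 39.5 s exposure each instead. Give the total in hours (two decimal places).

1.54 hours

Number of layers: 41.9 / 0.1 → 419 (rounded up).
Bottom layers = 6 × (39.5 + 6.19), so 274.14 s.
Normal layers = 413 × (6.59 + 6.19), so 5278.14 s.
Total = 274.14 + 5278.14 = 5552.28 s = 1.54 hours.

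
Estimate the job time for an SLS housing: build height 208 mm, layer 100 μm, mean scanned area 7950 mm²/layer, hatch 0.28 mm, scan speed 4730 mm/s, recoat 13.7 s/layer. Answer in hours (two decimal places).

Number of layers: 208 / 0.1 → 2080 (rounded up).
Hatch length per layer = 7950 / 0.28, so 28392.9 mm.
Laser time per layer: 28392.9 / 4730 → 6.0027 s.
Per-layer time = 6.0027 + 13.7 = 19.7027 s.
Total: 2080 × 19.7027 s = 40981.616 s → 11.38 hours.

11.38 hours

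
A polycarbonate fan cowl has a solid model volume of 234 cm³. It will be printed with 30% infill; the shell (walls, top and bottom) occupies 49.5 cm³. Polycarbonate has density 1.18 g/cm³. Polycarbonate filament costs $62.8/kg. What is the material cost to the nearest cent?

$7.77

Volume inside the shell = 234 − 49.5 = 184.5 cm³.
Infill deposited = 0.30 × 184.5 = 55.35 cm³.
Total extruded = 49.5 + 55.35 = 104.85 cm³.
Mass: 104.85 × 1.18 → 123.723 g.
At $62.8/kg: 123.723/1000 × 62.8 = $7.77.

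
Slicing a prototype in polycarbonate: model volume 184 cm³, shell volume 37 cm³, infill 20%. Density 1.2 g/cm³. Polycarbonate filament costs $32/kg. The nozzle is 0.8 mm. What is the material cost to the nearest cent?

$2.55

Volume inside the shell = 184 − 37, so 147 cm³.
Infill volume = 0.20 × 147 = 29.4 cm³.
Deposited volume = 37 + 29.4, so 66.4 cm³.
Mass: 66.4 × 1.2 → 79.68 g.
At $32/kg: 79.68/1000 × 32 = $2.55.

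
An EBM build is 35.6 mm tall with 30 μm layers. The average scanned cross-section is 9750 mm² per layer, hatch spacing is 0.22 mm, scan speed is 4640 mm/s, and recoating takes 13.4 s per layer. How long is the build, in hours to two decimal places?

7.57 hours

Layers = ⌈35.6/0.03⌉ = 1187.
Hatch length per layer = 9750 / 0.22 = 44318.2 mm.
Scan time per layer: 44318.2 / 4640 → 9.5513 s.
Per-layer time: 9.5513 + 13.4 → 22.9513 s.
1187 layers × 22.9513 s/layer = 27243.1931 s, i.e. 7.57 hours.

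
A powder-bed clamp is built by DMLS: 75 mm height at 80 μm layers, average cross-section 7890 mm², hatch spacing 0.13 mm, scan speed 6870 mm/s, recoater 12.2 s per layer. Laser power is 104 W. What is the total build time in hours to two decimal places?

Layers = ⌈75/0.08⌉ = 938.
Per-layer scan distance = 7890 / 0.13, so 60692.3 mm.
Laser time per layer: 60692.3 / 6870 → 8.8344 s.
Time per layer = 8.8344 + 12.2, so 21.0344 s.
938 layers × 21.0344 s/layer = 19730.2672 s, i.e. 5.48 hours.

5.48 hours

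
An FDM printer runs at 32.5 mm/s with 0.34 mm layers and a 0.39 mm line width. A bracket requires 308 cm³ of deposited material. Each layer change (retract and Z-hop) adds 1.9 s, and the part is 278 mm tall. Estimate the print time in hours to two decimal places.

20.28 hours

Extrusion cross-section = 0.34 × 0.39 = 0.1326 mm².
Path length: 308000 mm³ / 0.1326 mm² → 2322775.3 mm.
Print-move time = 2322775.3 / 32.5 = 71470 s.
Layers = ⌈278/0.34⌉ = 818.
Layer-change overhead = 818 × 1.9 = 1554.2 s.
Altogether 71470 + 1554.2 = 73024.2 s, i.e. 20.28 hours.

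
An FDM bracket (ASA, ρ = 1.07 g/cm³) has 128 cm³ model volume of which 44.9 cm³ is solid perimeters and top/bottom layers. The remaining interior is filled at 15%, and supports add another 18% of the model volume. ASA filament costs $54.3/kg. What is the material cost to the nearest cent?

$4.67

Interior volume = 128 − 44.9, so 83.1 cm³.
Infill volume = 0.15 × 83.1, so 12.465 cm³.
Support = 0.18 × 128, so 23.04 cm³.
Deposited volume = 44.9 + 12.465 + 23.04, so 80.405 cm³.
Mass: 80.405 × 1.07 → 86.03335 g.
Cost = 86.03335 g / 1000 × $54.3/kg = $4.67.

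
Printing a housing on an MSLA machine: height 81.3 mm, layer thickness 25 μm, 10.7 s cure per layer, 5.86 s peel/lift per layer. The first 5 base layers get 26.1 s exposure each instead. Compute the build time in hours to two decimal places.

Layers = ⌈81.3/0.025⌉ = 3252.
Bottom layers = 5 × (26.1 + 5.86) = 159.8 s.
Remaining layers = 3247 × (10.7 + 5.86), so 53770.32 s.
Sum: 159.8 + 53770.32 = 53930.12 s → 14.98 hours.

14.98 hours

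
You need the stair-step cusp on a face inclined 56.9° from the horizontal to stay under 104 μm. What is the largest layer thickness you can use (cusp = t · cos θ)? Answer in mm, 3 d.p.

t = h_c / cos θ = 0.104 / 0.5461 = 0.190 mm.

0.190 mm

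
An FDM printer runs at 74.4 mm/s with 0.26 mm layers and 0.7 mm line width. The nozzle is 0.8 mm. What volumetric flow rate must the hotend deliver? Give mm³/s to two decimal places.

Bead cross-section: 0.26 × 0.7 → 0.182 mm².
Volumetric flow = 74.4 × 0.182 = 13.54 mm³/s.

13.54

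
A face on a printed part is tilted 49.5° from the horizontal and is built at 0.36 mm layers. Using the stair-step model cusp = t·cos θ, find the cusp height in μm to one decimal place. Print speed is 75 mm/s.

cos(49.5°) = 0.6494, so cusp = 0.36 × 0.6494 = 0.233784 mm → 233.8 μm.

233.8 μm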